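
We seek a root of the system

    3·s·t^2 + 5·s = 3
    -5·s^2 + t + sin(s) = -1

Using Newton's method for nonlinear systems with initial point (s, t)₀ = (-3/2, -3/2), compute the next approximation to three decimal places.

(-0.710, -0.660)

At (-3/2, -3/2): F = (-20.625, -12.74749).
Jacobian J = [[3·t^2 + 5, 6·s·t], [-10·s + cos(s), 1]].
At the point, J = [[11.750, 13.500], [15.07074, 1.000]] (det J = -191.70495).
Solving J·Δ = −F gives Δ = (0.790, 0.840).
Then the next iterate is (s, t)₁ = (-0.710, -0.660).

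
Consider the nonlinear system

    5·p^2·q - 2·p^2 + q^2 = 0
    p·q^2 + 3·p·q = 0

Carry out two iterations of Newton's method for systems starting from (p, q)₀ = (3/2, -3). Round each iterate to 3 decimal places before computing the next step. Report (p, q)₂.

At (3/2, -3): F = (-29.250, 0.000).
Jacobian J = [[10·p·q - 4·p, 5·p^2 + 2·q], [q^2 + 3·q, 2·p·q + 3·p]].
At the point, J = [[-51.000, 5.250], [0.000, -4.500]] (det J = 229.500).
Solving J·Δ = −F gives Δ = (-0.574, 0.000).
Then the next iterate is (p, q)₁ = (0.926, -3.000).
Round to (0.926, -3.000) and repeat: F = (-5.57709, 0.000), J = [[-31.484, -1.71262], [0.000, -2.778]].
Δ = (-0.177, 0.000), so (p, q)₂ = (0.749, -3.000).

(0.749, -3.000)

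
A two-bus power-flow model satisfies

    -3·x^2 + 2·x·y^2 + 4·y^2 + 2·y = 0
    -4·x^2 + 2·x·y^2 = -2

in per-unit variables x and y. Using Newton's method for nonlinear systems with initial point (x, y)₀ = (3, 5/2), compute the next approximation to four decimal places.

(0.6143, 1.4688)

At (3, 5/2): F = (40.5000, 3.5000).
Jacobian J = [[-6·x + 2·y^2, 4·x·y + 8·y + 2], [-8·x + 2·y^2, 4·x·y]].
At the point, J = [[-5.5000, 52.0000], [-11.5000, 30.0000]] (det J = 433.0000).
Solving J·Δ = −F gives Δ = (-2.3857, -1.0312).
Then the next iterate is (x, y)₁ = (0.6143, 1.4688).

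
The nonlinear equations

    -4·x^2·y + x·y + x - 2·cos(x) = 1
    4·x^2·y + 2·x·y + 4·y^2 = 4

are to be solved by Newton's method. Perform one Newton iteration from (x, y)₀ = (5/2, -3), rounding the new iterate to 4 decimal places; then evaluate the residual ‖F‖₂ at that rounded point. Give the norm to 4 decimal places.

At (5/2, -3): F = (70.602287, -58.0000).
Jacobian J = [[-8·x·y + y + 2·sin(x) + 1, -4·x^2 + x], [8·x·y + 2·y, 4·x^2 + 2·x + 8·y]].
At the point, J = [[59.196944, -22.5000], [-66.0000, 6.0000]] (det J = -1129.818334).
Solving J·Δ = −F gives Δ = (-0.7801, 1.0854).
Then the next iterate is (x, y)₁ = (1.7199, -1.9146).
Re-evaluating at (1.7199, -1.9146): F = (20.378059, -18.577045), so ‖F‖₂ = 27.5748.

27.5748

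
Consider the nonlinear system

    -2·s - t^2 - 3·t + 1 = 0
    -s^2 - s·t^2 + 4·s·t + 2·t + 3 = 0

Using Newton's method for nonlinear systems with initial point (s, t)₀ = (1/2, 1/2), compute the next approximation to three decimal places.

At (1/2, 1/2): F = (-1.750, 4.625).
Jacobian J = [[-2, -2·t - 3], [-2·s - t^2 + 4·t, -2·s·t + 4·s + 2]].
At the point, J = [[-2.000, -4.000], [0.750, 3.500]] (det J = -4.000).
Solving J·Δ = −F gives Δ = (3.094, -1.984).
Then the next iterate is (s, t)₁ = (3.594, -1.484).

(3.594, -1.484)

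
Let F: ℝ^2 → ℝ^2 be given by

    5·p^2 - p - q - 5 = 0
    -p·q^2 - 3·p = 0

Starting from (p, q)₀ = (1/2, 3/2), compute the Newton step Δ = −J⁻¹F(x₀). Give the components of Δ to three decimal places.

At (1/2, 3/2): F = (-5.750, -2.625).
Jacobian J = [[10·p - 1, -1], [-q^2 - 3, -2·p·q]].
At the point, J = [[4.000, -1.000], [-5.250, -1.500]] (det J = -11.250).
Solving J·Δ = −F gives Δ = (0.533, -3.617).

(0.533, -3.617)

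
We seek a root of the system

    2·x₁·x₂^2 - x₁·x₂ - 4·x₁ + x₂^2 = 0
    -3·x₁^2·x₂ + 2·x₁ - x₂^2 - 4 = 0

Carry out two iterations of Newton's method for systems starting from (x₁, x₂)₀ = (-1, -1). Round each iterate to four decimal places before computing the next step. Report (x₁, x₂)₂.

At (-1, -1): F = (2.0000, -4.0000).
Jacobian J = [[2·x₂^2 - x₂ - 4, 4·x₁·x₂ - x₁ + 2·x₂], [-6·x₁·x₂ + 2, -3·x₁^2 - 2·x₂]].
At the point, J = [[-1.0000, 3.0000], [-4.0000, -1.0000]] (det J = 13.0000).
Solving J·Δ = −F gives Δ = (-0.7692, -0.9231).
Then the next iterate is (x₁, x₂)₁ = (-1.7692, -1.9231).
Round to (-1.7692, -1.9231) and repeat: F = (-5.713348, 6.821591), J = [[5.319727, 11.532394], [-18.414091, -5.544006]].
Δ = (0.2570, 0.3769), so (x₁, x₂)₂ = (-1.5122, -1.5462).

(-1.5122, -1.5462)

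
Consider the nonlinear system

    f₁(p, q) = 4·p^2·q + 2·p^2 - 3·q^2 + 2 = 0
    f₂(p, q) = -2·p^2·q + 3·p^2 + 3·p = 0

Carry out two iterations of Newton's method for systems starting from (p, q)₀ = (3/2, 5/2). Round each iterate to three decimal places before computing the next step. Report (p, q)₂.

(1.247, 2.703)

At (3/2, 5/2): F = (10.250, 0.000).
Jacobian J = [[8·p·q + 4·p, 4·p^2 - 6·q], [-4·p·q + 6·p + 3, -2·p^2]].
At the point, J = [[36.000, -6.000], [-3.000, -4.500]] (det J = -180.000).
Solving J·Δ = −F gives Δ = (-0.256, 0.171).
Then the next iterate is (p, q)₁ = (1.244, 2.671).
Round to (1.244, 2.671) and repeat: F = (0.22622, 0.10767), J = [[31.55779, -9.83586], [-2.82690, -3.09507]].
Δ = (0.003, 0.032), so (p, q)₂ = (1.247, 2.703).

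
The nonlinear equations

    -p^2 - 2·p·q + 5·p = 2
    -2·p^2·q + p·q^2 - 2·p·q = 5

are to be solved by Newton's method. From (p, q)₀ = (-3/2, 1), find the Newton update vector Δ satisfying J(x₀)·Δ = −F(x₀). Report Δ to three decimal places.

(1.509, -0.101)

At (-3/2, 1): F = (-8.750, -8.000).
Jacobian J = [[-2·p - 2·q + 5, -2·p], [-4·p·q + q^2 - 2·q, -2·p^2 + 2·p·q - 2·p]].
At the point, J = [[6.000, 3.000], [5.000, -4.500]] (det J = -42.000).
Solving J·Δ = −F gives Δ = (1.509, -0.101).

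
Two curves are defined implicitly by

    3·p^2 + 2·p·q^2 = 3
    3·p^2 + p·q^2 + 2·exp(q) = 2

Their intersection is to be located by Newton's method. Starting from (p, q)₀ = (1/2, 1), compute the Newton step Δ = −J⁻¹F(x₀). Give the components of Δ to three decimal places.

(0.720, -1.176)

At (1/2, 1): F = (-1.250, 4.68656).
Jacobian J = [[6·p + 2·q^2, 4·p·q], [6·p + q^2, 2·p·q + 2·exp(q)]].
At the point, J = [[5.000, 2.000], [4.000, 6.43656]] (det J = 24.18282).
Solving J·Δ = −F gives Δ = (0.720, -1.176).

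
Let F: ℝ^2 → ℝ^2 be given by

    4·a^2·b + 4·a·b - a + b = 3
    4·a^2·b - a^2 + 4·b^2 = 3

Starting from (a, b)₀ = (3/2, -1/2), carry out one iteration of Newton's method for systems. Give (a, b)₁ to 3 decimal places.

(0.717, -0.159)

At (3/2, -1/2): F = (-12.500, -8.750).
Jacobian J = [[8·a·b + 4·b - 1, 4·a^2 + 4·a + 1], [8·a·b - 2·a, 4·a^2 + 8·b]].
At the point, J = [[-9.000, 16.000], [-9.000, 5.000]] (det J = 99.000).
Solving J·Δ = −F gives Δ = (-0.783, 0.341).
Then the next iterate is (a, b)₁ = (0.717, -0.159).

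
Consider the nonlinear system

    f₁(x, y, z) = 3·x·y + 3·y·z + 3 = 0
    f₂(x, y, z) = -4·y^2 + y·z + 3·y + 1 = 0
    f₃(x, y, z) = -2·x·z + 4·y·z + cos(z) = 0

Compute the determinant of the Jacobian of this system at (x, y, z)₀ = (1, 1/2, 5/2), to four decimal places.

-23.8466

J = [[3·y, 3·x + 3·z, 3·y], [0, -8·y + z + 3, y], [-2·z, 4·z, -2·x + 4·y - sin(z)]].
At the point, J = [[1.5000, 10.5000, 1.5000], [0.0000, 1.5000, 0.5000], [-5.0000, 10.0000, -0.598472]].
det J = -23.8466.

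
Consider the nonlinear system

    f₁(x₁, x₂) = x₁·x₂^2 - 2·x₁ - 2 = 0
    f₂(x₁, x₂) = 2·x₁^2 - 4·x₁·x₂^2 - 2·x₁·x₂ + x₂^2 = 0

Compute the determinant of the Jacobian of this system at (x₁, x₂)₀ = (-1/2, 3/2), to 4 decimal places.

-18.5000

J = [[x₂^2 - 2, 2·x₁·x₂], [4·x₁ - 4·x₂^2 - 2·x₂, -8·x₁·x₂ - 2·x₁ + 2·x₂]].
At the point, J = [[0.2500, -1.5000], [-14.0000, 10.0000]].
det J = -18.5000.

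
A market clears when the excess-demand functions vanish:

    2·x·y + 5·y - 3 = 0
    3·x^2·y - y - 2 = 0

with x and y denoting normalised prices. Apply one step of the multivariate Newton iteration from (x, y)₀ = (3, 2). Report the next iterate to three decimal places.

(2.808, 0.342)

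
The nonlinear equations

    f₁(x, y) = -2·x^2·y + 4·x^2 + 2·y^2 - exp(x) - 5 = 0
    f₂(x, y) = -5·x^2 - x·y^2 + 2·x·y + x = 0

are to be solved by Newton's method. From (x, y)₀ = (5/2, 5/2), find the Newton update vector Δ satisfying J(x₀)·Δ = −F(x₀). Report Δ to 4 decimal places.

(-0.0351, -4.1319)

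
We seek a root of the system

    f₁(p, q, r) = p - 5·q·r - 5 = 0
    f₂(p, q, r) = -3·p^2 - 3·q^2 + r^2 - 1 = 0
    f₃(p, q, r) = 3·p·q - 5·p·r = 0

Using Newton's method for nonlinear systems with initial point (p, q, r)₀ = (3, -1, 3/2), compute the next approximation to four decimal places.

(1.2108, -1.1171, 0.5822)

At (3, -1, 3/2): F = (5.5000, -28.7500, -31.5000).
Jacobian J = [[1, -5·r, -5·q], [-6·p, -6·q, 2·r], [3·q - 5·r, 3·p, -5·p]].
At the point, J = [[1.0000, -7.5000, 5.0000], [-18.0000, 6.0000, 3.0000], [-10.5000, 9.0000, -15.0000]] (det J = 1649.2500).
Solving J·Δ = −F gives Δ = (-1.7892, -0.1171, -0.9178).
Then the next iterate is (p, q, r)₁ = (1.2108, -1.1171, 0.5822).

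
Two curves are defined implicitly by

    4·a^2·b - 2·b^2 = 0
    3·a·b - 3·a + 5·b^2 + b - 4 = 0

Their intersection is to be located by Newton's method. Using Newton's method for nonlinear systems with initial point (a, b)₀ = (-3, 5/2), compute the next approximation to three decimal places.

At (-3, 5/2): F = (77.500, 16.250).
Jacobian J = [[8·a·b, 4·a^2 - 4·b], [3·b - 3, 3·a + 10·b + 1]].
At the point, J = [[-60.000, 26.000], [4.500, 17.000]] (det J = -1137.000).
Solving J·Δ = −F gives Δ = (0.787, -1.164).
Then the next iterate is (a, b)₁ = (-2.213, 1.336).

(-2.213, 1.336)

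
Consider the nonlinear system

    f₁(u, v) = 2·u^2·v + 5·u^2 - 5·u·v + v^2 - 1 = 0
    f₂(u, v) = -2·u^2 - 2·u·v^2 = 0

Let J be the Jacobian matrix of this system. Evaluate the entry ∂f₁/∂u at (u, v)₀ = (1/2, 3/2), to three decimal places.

0.500

∂f₁/∂u = 4·u·v + 10·u - 5·v.
At (1/2, 3/2) this is 0.500.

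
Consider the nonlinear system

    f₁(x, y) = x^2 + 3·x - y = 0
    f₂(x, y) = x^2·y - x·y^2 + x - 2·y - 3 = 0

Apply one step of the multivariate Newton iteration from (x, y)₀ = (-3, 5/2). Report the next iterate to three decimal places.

(-3.287, 0.861)

At (-3, 5/2): F = (-2.500, 30.250).
Jacobian J = [[2·x + 3, -1], [2·x·y - y^2 + 1, x^2 - 2·x·y - 2]].
At the point, J = [[-3.000, -1.000], [-20.250, 22.000]] (det J = -86.250).
Solving J·Δ = −F gives Δ = (-0.287, -1.639).
Then the next iterate is (x, y)₁ = (-3.287, 0.861).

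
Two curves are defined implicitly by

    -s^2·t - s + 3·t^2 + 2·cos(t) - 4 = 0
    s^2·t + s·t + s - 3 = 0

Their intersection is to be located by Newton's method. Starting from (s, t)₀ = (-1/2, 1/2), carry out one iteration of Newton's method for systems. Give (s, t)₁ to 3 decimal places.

(3.565, 2.260)

At (-1/2, 1/2): F = (-1.11983, -3.625).
Jacobian J = [[-2·s·t - 1, -s^2 + 6·t - 2·sin(t)], [2·s·t + t + 1, s^2 + s]].
At the point, J = [[-0.500, 1.79115], [1.000, -0.250]] (det J = -1.66615).
Solving J·Δ = −F gives Δ = (4.065, 1.760).
Then the next iterate is (s, t)₁ = (3.565, 2.260).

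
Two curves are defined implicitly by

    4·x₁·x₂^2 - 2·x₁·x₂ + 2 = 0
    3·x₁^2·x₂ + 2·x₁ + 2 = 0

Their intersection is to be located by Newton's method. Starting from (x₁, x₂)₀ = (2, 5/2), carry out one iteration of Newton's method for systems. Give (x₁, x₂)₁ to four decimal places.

(1.1316, 1.8158)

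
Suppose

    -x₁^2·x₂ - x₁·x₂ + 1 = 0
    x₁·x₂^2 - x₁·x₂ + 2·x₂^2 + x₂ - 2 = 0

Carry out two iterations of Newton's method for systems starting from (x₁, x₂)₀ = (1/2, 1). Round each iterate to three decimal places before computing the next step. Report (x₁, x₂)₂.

At (1/2, 1): F = (0.250, 1.000).
Jacobian J = [[-2·x₁·x₂ - x₂, -x₁^2 - x₁], [x₂^2 - x₂, 2·x₁·x₂ - x₁ + 4·x₂ + 1]].
At the point, J = [[-2.000, -0.750], [0.000, 5.500]] (det J = -11.000).
Solving J·Δ = −F gives Δ = (0.193, -0.182).
Then the next iterate is (x₁, x₂)₁ = (0.693, 0.818).
Round to (0.693, 0.818) and repeat: F = (0.04028, 0.05308), J = [[-1.95175, -1.17325], [-0.14888, 4.71275]].
Δ = (0.027, -0.010), so (x₁, x₂)₂ = (0.720, 0.808).

(0.720, 0.808)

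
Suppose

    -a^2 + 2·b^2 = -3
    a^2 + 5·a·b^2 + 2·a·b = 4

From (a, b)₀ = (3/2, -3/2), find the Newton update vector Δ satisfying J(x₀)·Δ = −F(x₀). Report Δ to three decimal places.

(0.307, 0.722)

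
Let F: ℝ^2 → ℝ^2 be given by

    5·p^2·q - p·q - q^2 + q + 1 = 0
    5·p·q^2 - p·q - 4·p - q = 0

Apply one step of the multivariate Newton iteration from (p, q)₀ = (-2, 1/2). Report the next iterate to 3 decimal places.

(-0.541, 0.640)

At (-2, 1/2): F = (12.250, 6.000).
Jacobian J = [[10·p·q - q, 5·p^2 - p - 2·q + 1], [5·q^2 - q - 4, 10·p·q - p - 1]].
At the point, J = [[-10.500, 22.000], [-3.250, -9.000]] (det J = 166.000).
Solving J·Δ = −F gives Δ = (1.459, 0.140).
Then the next iterate is (p, q)₁ = (-0.541, 0.640).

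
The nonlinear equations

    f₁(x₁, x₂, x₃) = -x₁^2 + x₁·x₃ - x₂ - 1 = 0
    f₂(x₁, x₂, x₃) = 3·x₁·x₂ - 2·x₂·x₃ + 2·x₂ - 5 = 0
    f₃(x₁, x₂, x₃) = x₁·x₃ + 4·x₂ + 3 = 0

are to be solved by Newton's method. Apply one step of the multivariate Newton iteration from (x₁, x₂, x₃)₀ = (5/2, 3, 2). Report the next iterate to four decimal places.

(-10.3885, 10.8385, -8.2308)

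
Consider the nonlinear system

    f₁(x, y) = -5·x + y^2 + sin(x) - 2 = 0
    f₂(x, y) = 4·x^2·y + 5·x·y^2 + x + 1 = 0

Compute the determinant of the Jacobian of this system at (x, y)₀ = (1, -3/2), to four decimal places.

J = [[cos(x) - 5, 2·y], [8·x·y + 5·y^2 + 1, 4·x^2 + 10·x·y]].
At the point, J = [[-4.459698, -3.0000], [0.2500, -11.0000]].
det J = 49.8067.

49.8067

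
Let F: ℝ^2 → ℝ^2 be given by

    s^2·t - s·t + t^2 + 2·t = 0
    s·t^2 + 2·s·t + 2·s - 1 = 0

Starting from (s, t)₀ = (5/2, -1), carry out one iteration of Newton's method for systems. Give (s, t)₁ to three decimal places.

(1.000, -1.333)

At (5/2, -1): F = (-4.750, 1.500).
Jacobian J = [[2·s·t - t, s^2 - s + 2·t + 2], [t^2 + 2·t + 2, 2·s·t + 2·s]].
At the point, J = [[-4.000, 3.750], [1.000, 0.000]] (det J = -3.750).
Solving J·Δ = −F gives Δ = (-1.500, -0.333).
Then the next iterate is (s, t)₁ = (1.000, -1.333).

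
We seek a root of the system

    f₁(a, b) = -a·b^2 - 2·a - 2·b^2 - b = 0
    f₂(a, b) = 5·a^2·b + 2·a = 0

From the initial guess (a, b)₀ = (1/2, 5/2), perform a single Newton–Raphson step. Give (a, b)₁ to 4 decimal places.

At (1/2, 5/2): F = (-19.1250, 4.1250).
Jacobian J = [[-b^2 - 2, -2·a·b - 4·b - 1], [10·a·b + 2, 5·a^2]].
At the point, J = [[-8.2500, -13.5000], [14.5000, 1.2500]] (det J = 185.4375).
Solving J·Δ = −F gives Δ = (-0.1714, -1.3119).
Then the next iterate is (a, b)₁ = (0.3286, 1.1881).

(0.3286, 1.1881)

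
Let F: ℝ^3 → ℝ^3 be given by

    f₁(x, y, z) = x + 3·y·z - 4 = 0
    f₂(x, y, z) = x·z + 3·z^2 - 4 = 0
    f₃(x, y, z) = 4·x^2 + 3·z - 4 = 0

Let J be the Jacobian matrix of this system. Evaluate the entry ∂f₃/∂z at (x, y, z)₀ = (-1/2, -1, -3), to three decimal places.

3.000

∂f₃/∂z = 3.
At (-1/2, -1, -3) this is 3.000.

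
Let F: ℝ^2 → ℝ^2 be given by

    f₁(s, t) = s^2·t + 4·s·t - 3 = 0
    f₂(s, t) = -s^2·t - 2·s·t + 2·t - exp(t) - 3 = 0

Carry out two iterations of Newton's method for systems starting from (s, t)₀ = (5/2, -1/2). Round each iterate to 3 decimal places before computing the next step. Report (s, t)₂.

At (5/2, -1/2): F = (-11.125, 1.01847).
Jacobian J = [[2·s·t + 4·t, s^2 + 4·s], [-2·s·t - 2·t, -s^2 - 2·s - exp(t) + 2]].
At the point, J = [[-4.500, 16.250], [3.500, -9.85653]] (det J = -12.52061).
Solving J·Δ = −F gives Δ = (7.436, 2.744).
Then the next iterate is (s, t)₁ = (9.936, 2.244).
Round to (9.936, 2.244) and repeat: F = (307.72241, -274.07262), J = [[53.56877, 138.46810], [-49.08077, -126.02708]].
Δ = (18.465, -9.366), so (s, t)₂ = (28.401, -7.122).

(28.401, -7.122)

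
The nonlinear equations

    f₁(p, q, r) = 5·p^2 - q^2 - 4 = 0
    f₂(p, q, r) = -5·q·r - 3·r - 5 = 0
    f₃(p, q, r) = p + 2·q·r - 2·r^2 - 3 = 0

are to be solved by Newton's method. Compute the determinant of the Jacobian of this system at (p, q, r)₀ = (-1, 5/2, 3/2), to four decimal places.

-462.5000

J = [[10·p, -2·q, 0], [0, -5·r, -5·q - 3], [1, 2·r, 2·q - 4·r]].
At the point, J = [[-10.0000, -5.0000, 0.0000], [0.0000, -7.5000, -15.5000], [1.0000, 3.0000, -1.0000]].
det J = -462.5000.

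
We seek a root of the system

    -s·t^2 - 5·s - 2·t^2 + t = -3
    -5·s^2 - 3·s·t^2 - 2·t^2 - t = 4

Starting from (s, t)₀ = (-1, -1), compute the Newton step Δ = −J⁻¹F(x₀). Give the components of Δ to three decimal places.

At (-1, -1): F = (6.000, -7.000).
Jacobian J = [[-t^2 - 5, -2·s·t - 4·t + 1], [-10·s - 3·t^2, -6·s·t - 4·t - 1]].
At the point, J = [[-6.000, 3.000], [7.000, -3.000]] (det J = -3.000).
Solving J·Δ = −F gives Δ = (1.000, 0.000).

(1.000, 0.000)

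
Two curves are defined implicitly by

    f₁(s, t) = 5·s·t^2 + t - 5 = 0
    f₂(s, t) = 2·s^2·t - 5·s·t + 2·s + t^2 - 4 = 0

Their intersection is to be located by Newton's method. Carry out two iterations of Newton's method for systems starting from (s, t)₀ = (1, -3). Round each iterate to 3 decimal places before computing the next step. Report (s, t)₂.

At (1, -3): F = (37.000, 16.000).
Jacobian J = [[5·t^2, 10·s·t + 1], [4·s·t - 5·t + 2, 2·s^2 - 5·s + 2·t]].
At the point, J = [[45.000, -29.000], [5.000, -9.000]] (det J = -260.000).
Solving J·Δ = −F gives Δ = (0.504, 2.058).
Then the next iterate is (s, t)₁ = (1.504, -0.942).
Round to (1.504, -0.942) and repeat: F = (0.73098, 2.71757), J = [[4.43682, -13.16768], [1.04293, -4.87997]].
Δ = (4.069, 1.426), so (s, t)₂ = (5.573, 0.484).

(5.573, 0.484)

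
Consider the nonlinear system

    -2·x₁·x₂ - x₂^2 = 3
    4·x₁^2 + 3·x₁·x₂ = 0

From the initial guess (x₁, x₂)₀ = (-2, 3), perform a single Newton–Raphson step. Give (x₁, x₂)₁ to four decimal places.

At (-2, 3): F = (0.0000, -2.0000).
Jacobian J = [[-2·x₂, -2·x₁ - 2·x₂], [8·x₁ + 3·x₂, 3·x₁]].
At the point, J = [[-6.0000, -2.0000], [-7.0000, -6.0000]] (det J = 22.0000).
Solving J·Δ = −F gives Δ = (0.1818, -0.5455).
Then the next iterate is (x₁, x₂)₁ = (-1.8182, 2.4545).

(-1.8182, 2.4545)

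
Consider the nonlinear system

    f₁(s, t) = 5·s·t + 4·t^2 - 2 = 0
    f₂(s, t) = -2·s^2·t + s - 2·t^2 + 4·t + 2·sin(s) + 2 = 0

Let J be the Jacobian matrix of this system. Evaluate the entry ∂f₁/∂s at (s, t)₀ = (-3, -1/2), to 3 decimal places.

-2.500

∂f₁/∂s = 5·t.
At (-3, -1/2) this is -2.500.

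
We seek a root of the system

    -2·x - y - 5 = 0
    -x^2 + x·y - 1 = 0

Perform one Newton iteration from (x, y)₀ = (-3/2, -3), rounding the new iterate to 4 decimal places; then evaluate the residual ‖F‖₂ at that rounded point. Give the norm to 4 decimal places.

At (-3/2, -3): F = (1.0000, 1.2500).
Jacobian J = [[-2, -1], [-2·x + y, x]].
At the point, J = [[-2.0000, -1.0000], [0.0000, -1.5000]] (det J = 3.0000).
Solving J·Δ = −F gives Δ = (0.0833, 0.8333).
Then the next iterate is (x, y)₁ = (-1.4167, -2.1667).
Re-evaluating at (-1.4167, -2.1667): F = (0.0001, 0.062525), so ‖F‖₂ = 0.0625.

0.0625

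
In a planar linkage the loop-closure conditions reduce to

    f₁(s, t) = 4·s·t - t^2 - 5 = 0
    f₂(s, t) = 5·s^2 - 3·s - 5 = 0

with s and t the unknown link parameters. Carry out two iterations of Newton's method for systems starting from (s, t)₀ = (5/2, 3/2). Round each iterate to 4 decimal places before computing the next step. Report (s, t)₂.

(1.3782, 1.1392)

At (5/2, 3/2): F = (7.7500, 18.7500).
Jacobian J = [[4·t, 4·s - 2·t], [10·s - 3, 0]].
At the point, J = [[6.0000, 7.0000], [22.0000, 0.0000]] (det J = -154.0000).
Solving J·Δ = −F gives Δ = (-0.8523, -0.3766).
Then the next iterate is (s, t)₁ = (1.6477, 1.1234).
Round to (1.6477, 1.1234) and repeat: F = (1.142077, 3.631476), J = [[4.4936, 4.3440], [13.4770, 0.0000]].
Δ = (-0.2695, 0.0158), so (s, t)₂ = (1.3782, 1.1392).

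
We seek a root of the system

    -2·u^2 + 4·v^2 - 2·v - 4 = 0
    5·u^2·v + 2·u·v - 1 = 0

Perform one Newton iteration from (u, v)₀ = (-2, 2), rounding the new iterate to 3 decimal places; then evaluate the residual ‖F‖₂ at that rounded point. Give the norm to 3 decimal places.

8.644

At (-2, 2): F = (0.000, 31.000).
Jacobian J = [[-4·u, 8·v - 2], [10·u·v + 2·v, 5·u^2 + 2·u]].
At the point, J = [[8.000, 14.000], [-36.000, 16.000]] (det J = 632.000).
Solving J·Δ = −F gives Δ = (0.687, -0.392).
Then the next iterate is (u, v)₁ = (-1.313, 1.608).
Re-evaluating at (-1.313, 1.608): F = (-0.32128, 8.63810), so ‖F‖₂ = 8.644.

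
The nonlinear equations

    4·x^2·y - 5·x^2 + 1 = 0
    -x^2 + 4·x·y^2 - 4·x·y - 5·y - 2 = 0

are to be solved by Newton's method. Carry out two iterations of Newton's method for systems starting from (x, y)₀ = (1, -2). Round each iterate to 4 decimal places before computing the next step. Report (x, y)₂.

At (1, -2): F = (-12.0000, 31.0000).
Jacobian J = [[8·x·y - 10·x, 4·x^2], [-2·x + 4·y^2 - 4·y, 8·x·y - 4·x - 5]].
At the point, J = [[-26.0000, 4.0000], [22.0000, -25.0000]] (det J = 562.0000).
Solving J·Δ = −F gives Δ = (-0.3132, 0.9644).
Then the next iterate is (x, y)₁ = (0.6868, -1.0356).
Round to (0.6868, -1.0356) and repeat: F = (-3.312417, 8.497588), J = [[-12.558001, 1.886777], [7.058669, -13.437201]].
Δ = (-0.1832, 0.5361), so (x, y)₂ = (0.5036, -0.4995).

(0.5036, -0.4995)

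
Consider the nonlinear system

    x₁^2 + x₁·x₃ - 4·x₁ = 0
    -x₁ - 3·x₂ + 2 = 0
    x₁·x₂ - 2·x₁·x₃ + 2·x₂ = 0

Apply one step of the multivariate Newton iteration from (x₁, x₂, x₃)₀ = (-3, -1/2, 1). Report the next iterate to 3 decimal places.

(-1.000, 1.000, 1.000)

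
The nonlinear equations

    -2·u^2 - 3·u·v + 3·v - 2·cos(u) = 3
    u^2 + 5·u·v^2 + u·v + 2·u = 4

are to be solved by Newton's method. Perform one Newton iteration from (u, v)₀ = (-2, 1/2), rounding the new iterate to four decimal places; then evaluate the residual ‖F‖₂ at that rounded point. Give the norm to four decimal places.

At (-2, 1/2): F = (-5.667706, -7.5000).
Jacobian J = [[-4·u - 3·v + 2·sin(u), -3·u + 3], [2·u + 5·v^2 + v + 2, 10·u·v + u]].
At the point, J = [[4.681405, 9.0000], [-0.2500, -12.0000]] (det J = -53.926862).
Solving J·Δ = −F gives Δ = (2.5129, -0.6774).
Then the next iterate is (u, v)₁ = (0.5129, -0.1774).
Re-evaluating at (0.5129, -0.1774): F = (-5.528018, -2.721415), so ‖F‖₂ = 6.1616.

6.1616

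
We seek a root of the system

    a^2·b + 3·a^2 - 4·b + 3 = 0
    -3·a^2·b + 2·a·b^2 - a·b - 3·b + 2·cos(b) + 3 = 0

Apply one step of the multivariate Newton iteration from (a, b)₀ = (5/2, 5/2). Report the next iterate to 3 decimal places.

At (5/2, 5/2): F = (27.375, -27.97729).
Jacobian J = [[2·a·b + 6·a, a^2 - 4], [-6·a·b + 2·b^2 - b, -3·a^2 + 4·a·b - a - 2·sin(b) - 3]].
At the point, J = [[27.500, 2.250], [-27.500, -0.44694]] (det J = 49.58403).
Solving J·Δ = −F gives Δ = (-1.023, 0.334).
Then the next iterate is (a, b)₁ = (1.477, 2.834).

(1.477, 2.834)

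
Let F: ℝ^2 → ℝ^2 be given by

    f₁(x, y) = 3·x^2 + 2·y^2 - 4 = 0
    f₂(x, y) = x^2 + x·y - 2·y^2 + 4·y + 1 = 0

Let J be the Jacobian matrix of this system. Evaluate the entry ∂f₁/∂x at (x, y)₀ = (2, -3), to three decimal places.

12.000

∂f₁/∂x = 6·x.
At (2, -3) this is 12.000.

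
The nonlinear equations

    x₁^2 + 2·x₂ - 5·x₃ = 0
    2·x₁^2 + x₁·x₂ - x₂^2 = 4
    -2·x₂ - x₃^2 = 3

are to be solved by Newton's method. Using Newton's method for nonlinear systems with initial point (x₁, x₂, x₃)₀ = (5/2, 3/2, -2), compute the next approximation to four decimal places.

(2.0000, 10.0000, 4.7500)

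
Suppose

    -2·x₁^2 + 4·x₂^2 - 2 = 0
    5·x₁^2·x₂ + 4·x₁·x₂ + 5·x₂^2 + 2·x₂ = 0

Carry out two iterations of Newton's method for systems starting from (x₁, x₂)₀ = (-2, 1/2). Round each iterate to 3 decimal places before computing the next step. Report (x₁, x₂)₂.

(-0.104, 0.450)

At (-2, 1/2): F = (-9.000, 8.250).
Jacobian J = [[-4·x₁, 8·x₂], [10·x₁·x₂ + 4·x₂, 5·x₁^2 + 4·x₁ + 10·x₂ + 2]].
At the point, J = [[8.000, 4.000], [-8.000, 19.000]] (det J = 184.000).
Solving J·Δ = −F gives Δ = (1.109, 0.033).
Then the next iterate is (x₁, x₂)₁ = (-0.891, 0.533).
Round to (-0.891, 0.533) and repeat: F = (-2.45141, 2.70253), J = [[3.564, 4.264], [-2.61703, 7.73541]].
Δ = (0.787, -0.083), so (x₁, x₂)₂ = (-0.104, 0.450).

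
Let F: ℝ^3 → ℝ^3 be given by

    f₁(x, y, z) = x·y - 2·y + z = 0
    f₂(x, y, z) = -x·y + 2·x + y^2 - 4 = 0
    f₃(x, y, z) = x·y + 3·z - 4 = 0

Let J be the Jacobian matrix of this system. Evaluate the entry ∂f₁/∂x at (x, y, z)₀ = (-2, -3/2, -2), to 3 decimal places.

-1.500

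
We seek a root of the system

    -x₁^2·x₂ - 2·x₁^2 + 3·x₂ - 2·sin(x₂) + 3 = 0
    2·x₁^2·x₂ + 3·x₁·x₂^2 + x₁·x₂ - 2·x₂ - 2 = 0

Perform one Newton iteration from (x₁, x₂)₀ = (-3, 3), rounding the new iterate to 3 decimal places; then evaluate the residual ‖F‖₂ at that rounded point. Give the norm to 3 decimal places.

16.838

At (-3, 3): F = (-33.28224, -44.000).
Jacobian J = [[-2·x₁·x₂ - 4·x₁, -x₁^2 - 2·cos(x₂) + 3], [4·x₁·x₂ + 3·x₂^2 + x₂, 2·x₁^2 + 6·x₁·x₂ + x₁ - 2]].
At the point, J = [[30.000, -4.02002], [-6.000, -41.000]] (det J = -1254.12009).
Solving J·Δ = −F gives Δ = (0.947, -1.212).
Then the next iterate is (x₁, x₂)₁ = (-2.053, 1.788).
Re-evaluating at (-2.053, 1.788): F = (-9.55470, -13.86459), so ‖F‖₂ = 16.838.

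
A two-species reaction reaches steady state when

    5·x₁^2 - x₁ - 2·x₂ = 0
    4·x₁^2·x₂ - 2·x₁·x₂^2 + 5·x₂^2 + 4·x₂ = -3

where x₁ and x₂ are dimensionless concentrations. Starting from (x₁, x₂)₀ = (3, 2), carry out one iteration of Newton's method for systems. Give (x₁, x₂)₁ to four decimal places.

(1.6423, 1.3141)

At (3, 2): F = (38.0000, 79.0000).
Jacobian J = [[10·x₁ - 1, -2], [8·x₁·x₂ - 2·x₂^2, 4·x₁^2 - 4·x₁·x₂ + 10·x₂ + 4]].
At the point, J = [[29.0000, -2.0000], [40.0000, 36.0000]] (det J = 1124.0000).
Solving J·Δ = −F gives Δ = (-1.3577, -0.6859).
Then the next iterate is (x₁, x₂)₁ = (1.6423, 1.3141).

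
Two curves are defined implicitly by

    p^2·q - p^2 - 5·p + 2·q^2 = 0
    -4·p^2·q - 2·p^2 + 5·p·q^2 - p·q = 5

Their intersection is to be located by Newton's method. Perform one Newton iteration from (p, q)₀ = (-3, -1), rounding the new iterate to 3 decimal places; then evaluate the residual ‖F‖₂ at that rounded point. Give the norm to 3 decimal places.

987.179

At (-3, -1): F = (-1.000, -5.000).
Jacobian J = [[2·p·q - 2·p - 5, p^2 + 4·q], [-8·p·q - 4·p + 5·q^2 - q, -4·p^2 + 10·p·q - p]].
At the point, J = [[7.000, 5.000], [-6.000, -3.000]] (det J = 9.000).
Solving J·Δ = −F gives Δ = (-3.111, 4.556).
Then the next iterate is (p, q)₁ = (-6.111, 3.556).
Re-evaluating at (-6.111, 3.556): F = (151.29736, -975.51568), so ‖F‖₂ = 987.179.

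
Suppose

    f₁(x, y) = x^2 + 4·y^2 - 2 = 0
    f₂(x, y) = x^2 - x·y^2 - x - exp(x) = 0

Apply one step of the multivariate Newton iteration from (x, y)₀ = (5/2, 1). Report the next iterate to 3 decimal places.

At (5/2, 1): F = (8.250, -10.93249).
Jacobian J = [[2·x, 8·y], [2·x - y^2 - exp(x) - 1, -2·x·y]].
At the point, J = [[5.000, 8.000], [-9.18249, -5.000]] (det J = 48.45995).
Solving J·Δ = −F gives Δ = (-0.954, -0.435).
Then the next iterate is (x, y)₁ = (1.546, 0.565).

(1.546, 0.565)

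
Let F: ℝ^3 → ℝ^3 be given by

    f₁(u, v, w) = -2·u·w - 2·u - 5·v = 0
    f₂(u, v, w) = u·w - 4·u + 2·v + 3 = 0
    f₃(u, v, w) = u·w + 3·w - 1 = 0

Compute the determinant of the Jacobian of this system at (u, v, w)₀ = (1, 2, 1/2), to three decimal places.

J = [[-2·w - 2, -5, -2·u], [w - 4, 2, u], [w, 0, u + 3]].
At the point, J = [[-3.000, -5.000, -2.000], [-3.500, 2.000, 1.000], [0.500, 0.000, 4.000]].
det J = -94.500.

-94.500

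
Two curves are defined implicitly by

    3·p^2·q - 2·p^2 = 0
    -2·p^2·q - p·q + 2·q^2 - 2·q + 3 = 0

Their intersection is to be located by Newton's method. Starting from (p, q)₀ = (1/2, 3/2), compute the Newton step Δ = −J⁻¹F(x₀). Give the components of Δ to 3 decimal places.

(0.034, -0.948)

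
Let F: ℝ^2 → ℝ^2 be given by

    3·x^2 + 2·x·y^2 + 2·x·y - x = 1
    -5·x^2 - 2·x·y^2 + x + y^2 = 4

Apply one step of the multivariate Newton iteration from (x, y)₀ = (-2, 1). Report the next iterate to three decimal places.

At (-2, 1): F = (5.000, -21.000).
Jacobian J = [[6·x + 2·y^2 + 2·y - 1, 4·x·y + 2·x], [-10·x - 2·y^2 + 1, -4·x·y + 2·y]].
At the point, J = [[-9.000, -12.000], [19.000, 10.000]] (det J = 138.000).
Solving J·Δ = −F gives Δ = (1.464, -0.681).
Then the next iterate is (x, y)₁ = (-0.536, 0.319).

(-0.536, 0.319)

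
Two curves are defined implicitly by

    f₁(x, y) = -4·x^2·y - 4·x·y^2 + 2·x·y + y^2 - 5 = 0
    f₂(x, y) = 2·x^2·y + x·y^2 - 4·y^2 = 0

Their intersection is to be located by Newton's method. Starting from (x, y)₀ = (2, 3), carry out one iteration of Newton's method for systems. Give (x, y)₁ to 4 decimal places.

(1.6466, 1.5845)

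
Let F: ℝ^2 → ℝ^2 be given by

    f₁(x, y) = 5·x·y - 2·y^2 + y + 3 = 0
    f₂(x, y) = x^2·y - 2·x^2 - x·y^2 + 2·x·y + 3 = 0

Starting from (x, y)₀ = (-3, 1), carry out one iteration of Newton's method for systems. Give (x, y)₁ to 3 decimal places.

(-1.368, 0.731)

At (-3, 1): F = (-13.000, -9.000).
Jacobian J = [[5·y, 5·x - 4·y + 1], [2·x·y - 4·x - y^2 + 2·y, x^2 - 2·x·y + 2·x]].
At the point, J = [[5.000, -18.000], [7.000, 9.000]] (det J = 171.000).
Solving J·Δ = −F gives Δ = (1.632, -0.269).
Then the next iterate is (x, y)₁ = (-1.368, 0.731).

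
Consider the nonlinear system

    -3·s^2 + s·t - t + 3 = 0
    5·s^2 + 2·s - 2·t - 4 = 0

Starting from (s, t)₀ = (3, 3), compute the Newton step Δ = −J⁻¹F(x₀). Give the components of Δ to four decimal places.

(-1.3529, -1.1471)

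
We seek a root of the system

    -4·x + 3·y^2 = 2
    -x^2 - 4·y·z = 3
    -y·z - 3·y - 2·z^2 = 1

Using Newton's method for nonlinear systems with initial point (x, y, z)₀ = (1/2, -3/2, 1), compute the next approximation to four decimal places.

(-0.6487, -0.6839, 0.8943)

At (1/2, -3/2, 1): F = (2.7500, 2.7500, 3.0000).
Jacobian J = [[-4, 6·y, 0], [-2·x, -4·z, -4·y], [0, -z - 3, -y - 4·z]].
At the point, J = [[-4.0000, -9.0000, 0.0000], [-1.0000, -4.0000, 6.0000], [0.0000, -4.0000, -2.5000]] (det J = -113.5000).
Solving J·Δ = −F gives Δ = (-1.1487, 0.8161, -0.1057).
Then the next iterate is (x, y, z)₁ = (-0.6487, -0.6839, 0.8943).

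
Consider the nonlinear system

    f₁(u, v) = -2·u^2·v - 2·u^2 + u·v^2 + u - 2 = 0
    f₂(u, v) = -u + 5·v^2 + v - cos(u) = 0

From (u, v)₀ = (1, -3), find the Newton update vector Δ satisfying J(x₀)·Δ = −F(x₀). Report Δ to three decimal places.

(-0.046, 1.395)

At (1, -3): F = (12.000, 40.45970).
Jacobian J = [[-4·u·v - 4·u + v^2 + 1, -2·u^2 + 2·u·v], [sin(u) - 1, 10·v + 1]].
At the point, J = [[18.000, -8.000], [-0.15853, -29.000]] (det J = -523.26823).
Solving J·Δ = −F gives Δ = (-0.046, 1.395).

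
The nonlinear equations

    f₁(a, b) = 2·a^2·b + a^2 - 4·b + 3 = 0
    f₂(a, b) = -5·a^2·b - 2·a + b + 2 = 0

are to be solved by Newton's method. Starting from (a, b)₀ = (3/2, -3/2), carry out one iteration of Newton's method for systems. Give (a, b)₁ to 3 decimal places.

At (3/2, -3/2): F = (4.500, 14.375).
Jacobian J = [[4·a·b + 2·a, 2·a^2 - 4], [-10·a·b - 2, -5·a^2 + 1]].
At the point, J = [[-6.000, 0.500], [20.500, -10.250]] (det J = 51.250).
Solving J·Δ = −F gives Δ = (1.040, 3.483).
Then the next iterate is (a, b)₁ = (2.540, 1.983).

(2.540, 1.983)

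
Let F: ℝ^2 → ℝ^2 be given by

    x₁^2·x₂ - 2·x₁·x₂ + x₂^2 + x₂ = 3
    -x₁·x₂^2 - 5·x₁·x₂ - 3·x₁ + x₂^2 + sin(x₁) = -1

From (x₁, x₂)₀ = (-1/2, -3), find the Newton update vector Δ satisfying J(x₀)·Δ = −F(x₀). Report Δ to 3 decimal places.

At (-1/2, -3): F = (-0.750, 8.02057).
Jacobian J = [[2·x₁·x₂ - 2·x₂, x₁^2 - 2·x₁ + 2·x₂ + 1], [-x₂^2 - 5·x₂ + cos(x₁) - 3, -2·x₁·x₂ - 5·x₁ + 2·x₂]].
At the point, J = [[9.000, -3.750], [3.87758, -6.500]] (det J = -43.95907).
Solving J·Δ = −F gives Δ = (0.795, 1.708).

(0.795, 1.708)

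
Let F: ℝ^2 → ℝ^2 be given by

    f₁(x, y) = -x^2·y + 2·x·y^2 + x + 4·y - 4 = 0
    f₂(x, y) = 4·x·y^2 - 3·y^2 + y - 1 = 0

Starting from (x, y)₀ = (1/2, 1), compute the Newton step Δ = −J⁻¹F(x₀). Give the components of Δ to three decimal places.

(0.180, -0.280)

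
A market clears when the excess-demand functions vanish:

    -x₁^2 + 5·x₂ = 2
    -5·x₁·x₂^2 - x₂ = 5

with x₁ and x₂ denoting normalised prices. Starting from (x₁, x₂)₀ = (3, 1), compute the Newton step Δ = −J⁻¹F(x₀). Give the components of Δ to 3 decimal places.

(-1.379, -0.455)

At (3, 1): F = (-6.000, -21.000).
Jacobian J = [[-2·x₁, 5], [-5·x₂^2, -10·x₁·x₂ - 1]].
At the point, J = [[-6.000, 5.000], [-5.000, -31.000]] (det J = 211.000).
Solving J·Δ = −F gives Δ = (-1.379, -0.455).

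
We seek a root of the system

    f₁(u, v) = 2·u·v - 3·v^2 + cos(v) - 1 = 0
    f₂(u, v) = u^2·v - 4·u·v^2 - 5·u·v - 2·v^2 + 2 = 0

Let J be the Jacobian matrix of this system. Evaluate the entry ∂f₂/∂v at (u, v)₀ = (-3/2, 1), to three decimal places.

17.750

∂f₂/∂v = u^2 - 8·u·v - 5·u - 4·v.
At (-3/2, 1) this is 17.750.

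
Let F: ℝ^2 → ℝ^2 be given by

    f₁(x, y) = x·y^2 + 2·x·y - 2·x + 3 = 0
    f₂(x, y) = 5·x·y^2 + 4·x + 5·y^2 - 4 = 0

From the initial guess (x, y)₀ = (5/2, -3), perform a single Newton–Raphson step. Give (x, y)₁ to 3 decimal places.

(-0.247, -2.725)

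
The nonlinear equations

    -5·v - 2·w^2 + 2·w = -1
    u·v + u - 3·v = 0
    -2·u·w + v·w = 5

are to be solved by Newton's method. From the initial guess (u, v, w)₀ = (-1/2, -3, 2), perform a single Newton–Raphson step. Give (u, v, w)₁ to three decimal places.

(-0.914, 0.094, 1.422)

At (-1/2, -3, 2): F = (12.000, 10.000, -9.000).
Jacobian J = [[0, -5, -4·w + 2], [v + 1, u - 3, 0], [-2·w, w, -2·u + v]].
At the point, J = [[0.000, -5.000, -6.000], [-2.000, -3.500, 0.000], [-4.000, 2.000, -2.000]] (det J = 128.000).
Solving J·Δ = −F gives Δ = (-0.414, 3.094, -0.578).
Then the next iterate is (u, v, w)₁ = (-0.914, 0.094, 1.422).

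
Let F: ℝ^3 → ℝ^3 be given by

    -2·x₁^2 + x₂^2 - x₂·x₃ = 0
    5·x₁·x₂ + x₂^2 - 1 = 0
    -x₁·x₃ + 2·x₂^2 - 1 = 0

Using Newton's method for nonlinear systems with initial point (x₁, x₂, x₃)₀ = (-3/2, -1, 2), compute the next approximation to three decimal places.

(-0.850, -0.552, 1.393)

At (-3/2, -1, 2): F = (-1.500, 7.500, 4.000).
Jacobian J = [[-4·x₁, 2·x₂ - x₃, -x₂], [5·x₂, 5·x₁ + 2·x₂, 0], [-x₃, 4·x₂, -x₁]].
At the point, J = [[6.000, -4.000, 1.000], [-5.000, -9.500, 0.000], [-2.000, -4.000, 1.500]] (det J = -114.500).
Solving J·Δ = −F gives Δ = (0.650, 0.448, -0.607).
Then the next iterate is (x₁, x₂, x₃)₁ = (-0.850, -0.552, 1.393).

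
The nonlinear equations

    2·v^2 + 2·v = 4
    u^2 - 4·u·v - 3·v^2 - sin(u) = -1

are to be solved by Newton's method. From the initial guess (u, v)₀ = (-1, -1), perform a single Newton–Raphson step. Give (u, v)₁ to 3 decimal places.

At (-1, -1): F = (-4.000, -4.15853).
Jacobian J = [[0, 4·v + 2], [2·u - 4·v - cos(u), -4·u - 6·v]].
At the point, J = [[0.000, -2.000], [1.45970, 10.000]] (det J = 2.91940).
Solving J·Δ = −F gives Δ = (16.550, -2.000).
Then the next iterate is (u, v)₁ = (15.550, -3.000).

(15.550, -3.000)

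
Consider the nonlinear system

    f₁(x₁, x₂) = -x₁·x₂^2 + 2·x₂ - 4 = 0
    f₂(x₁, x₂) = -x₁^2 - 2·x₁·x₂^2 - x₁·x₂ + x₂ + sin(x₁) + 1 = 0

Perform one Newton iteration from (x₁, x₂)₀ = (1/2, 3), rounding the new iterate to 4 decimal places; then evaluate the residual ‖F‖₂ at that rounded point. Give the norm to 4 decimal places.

0.5673

At (1/2, 3): F = (-2.5000, -6.270574).
Jacobian J = [[-x₂^2, -2·x₁·x₂ + 2], [-2·x₁ - 2·x₂^2 - x₂ + cos(x₁), -4·x₁·x₂ - x₁ + 1]].
At the point, J = [[-9.0000, -1.0000], [-21.122417, -5.5000]] (det J = 28.377583).
Solving J·Δ = −F gives Δ = (-0.2636, -0.1279).
Then the next iterate is (x₁, x₂)₁ = (0.2364, 2.8721).
Re-evaluating at (0.2364, 2.8721): F = (-0.205854, -0.528653), so ‖F‖₂ = 0.5673.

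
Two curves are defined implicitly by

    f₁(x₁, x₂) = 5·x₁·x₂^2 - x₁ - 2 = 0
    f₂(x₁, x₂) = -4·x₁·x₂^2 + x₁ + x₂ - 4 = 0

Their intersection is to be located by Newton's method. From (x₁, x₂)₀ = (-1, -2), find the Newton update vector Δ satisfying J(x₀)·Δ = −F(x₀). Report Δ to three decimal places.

At (-1, -2): F = (-21.000, 9.000).
Jacobian J = [[5·x₂^2 - 1, 10·x₁·x₂], [-4·x₂^2 + 1, -8·x₁·x₂ + 1]].
At the point, J = [[19.000, 20.000], [-15.000, -15.000]] (det J = 15.000).
Solving J·Δ = −F gives Δ = (-9.000, 9.600).

(-9.000, 9.600)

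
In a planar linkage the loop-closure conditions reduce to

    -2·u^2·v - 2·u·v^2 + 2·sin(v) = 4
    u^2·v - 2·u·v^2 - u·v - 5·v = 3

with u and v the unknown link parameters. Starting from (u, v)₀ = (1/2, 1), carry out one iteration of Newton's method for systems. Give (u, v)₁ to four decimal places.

(-0.0559, -0.1225)

At (1/2, 1): F = (-3.817058, -9.2500).
Jacobian J = [[-4·u·v - 2·v^2, -2·u^2 - 4·u·v + 2·cos(v)], [2·u·v - 2·v^2 - v, u^2 - 4·u·v - u - 5]].
At the point, J = [[-4.0000, -1.419395], [-2.0000, -7.2500]] (det J = 26.161209).
Solving J·Δ = −F gives Δ = (-0.5559, -1.1225).
Then the next iterate is (u, v)₁ = (-0.0559, -0.1225).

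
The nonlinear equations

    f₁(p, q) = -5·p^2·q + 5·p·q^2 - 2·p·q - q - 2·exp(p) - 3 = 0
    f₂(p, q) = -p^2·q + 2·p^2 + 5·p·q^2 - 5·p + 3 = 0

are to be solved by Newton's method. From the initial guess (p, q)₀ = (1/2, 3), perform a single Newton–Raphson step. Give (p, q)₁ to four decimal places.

(-0.6259, 4.4346)

At (1/2, 3): F = (6.452557, 22.7500).
Jacobian J = [[-10·p·q + 5·q^2 - 2·q - 2·exp(p), -5·p^2 + 10·p·q - 2·p - 1], [-2·p·q + 4·p + 5·q^2 - 5, -p^2 + 10·p·q]].
At the point, J = [[20.702557, 11.7500], [39.0000, 14.7500]] (det J = -152.887277).
Solving J·Δ = −F gives Δ = (-1.1259, 1.4346).
Then the next iterate is (p, q)₁ = (-0.6259, 4.4346).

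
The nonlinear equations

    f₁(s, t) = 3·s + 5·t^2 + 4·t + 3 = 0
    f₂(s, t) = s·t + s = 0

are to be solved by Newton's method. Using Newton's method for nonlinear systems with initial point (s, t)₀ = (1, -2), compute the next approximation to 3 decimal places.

(1.154, -0.846)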